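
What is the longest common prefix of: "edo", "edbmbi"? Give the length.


Words: edo, edbmbi
  Position 0: all 'e' => match
  Position 1: all 'd' => match
  Position 2: ('o', 'b') => mismatch, stop
LCP = "ed" (length 2)

2


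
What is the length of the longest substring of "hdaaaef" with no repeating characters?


Input: "hdaaaef"
Sliding window (track last position of each char):
  Position 0 ('h'): window [0,0] length 1 -- new best
  Position 1 ('d'): window [0,1] length 2 -- new best
  Position 2 ('a'): window [0,2] length 3 -- new best
  Position 3 ('a'): repeat (last at 2), move window start to 3
  Position 3 ('a'): window [3,3] length 1
  Position 4 ('a'): repeat (last at 3), move window start to 4
  Position 4 ('a'): window [4,4] length 1
  Position 5 ('e'): window [4,5] length 2
  Position 6 ('f'): window [4,6] length 3
Longest substring with no repeats: "hda" with length 3

3


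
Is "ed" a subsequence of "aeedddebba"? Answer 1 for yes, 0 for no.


Check if "ed" is a subsequence of "aeedddebba"
Greedy scan:
  Position 0 ('a'): no match needed
  Position 1 ('e'): matches sub[0] = 'e'
  Position 2 ('e'): no match needed
  Position 3 ('d'): matches sub[1] = 'd'
  Position 4 ('d'): no match needed
  Position 5 ('d'): no match needed
  Position 6 ('e'): no match needed
  Position 7 ('b'): no match needed
  Position 8 ('b'): no match needed
  Position 9 ('a'): no match needed
All 2 characters matched => is a subsequence

1


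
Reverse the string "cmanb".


Input: cmanb
Reading characters right to left:
  Position 4: 'b'
  Position 3: 'n'
  Position 2: 'a'
  Position 1: 'm'
  Position 0: 'c'
Reversed: bnamc

bnamc


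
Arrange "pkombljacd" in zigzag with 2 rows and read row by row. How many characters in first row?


Zigzag "pkombljacd" into 2 rows:
Placing characters:
  'p' => row 0
  'k' => row 1
  'o' => row 0
  'm' => row 1
  'b' => row 0
  'l' => row 1
  'j' => row 0
  'a' => row 1
  'c' => row 0
  'd' => row 1
Rows:
  Row 0: "pobjc"
  Row 1: "kmlad"
First row length: 5

5


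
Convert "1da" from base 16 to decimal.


Input: "1da" in base 16
Positional expansion:
  Digit '1' (value 1) x 16^2 = 256
  Digit 'd' (value 13) x 16^1 = 208
  Digit 'a' (value 10) x 16^0 = 10
Sum = 474

474


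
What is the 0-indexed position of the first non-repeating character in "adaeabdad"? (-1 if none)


Input: adaeabdad
Character frequencies:
  'a': 4
  'b': 1
  'd': 3
  'e': 1
Scanning left to right for freq == 1:
  Position 0 ('a'): freq=4, skip
  Position 1 ('d'): freq=3, skip
  Position 2 ('a'): freq=4, skip
  Position 3 ('e'): unique! => answer = 3

3


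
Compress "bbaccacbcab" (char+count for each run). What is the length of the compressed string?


Input: bbaccacbcab
Runs:
  'b' x 2 => "b2"
  'a' x 1 => "a1"
  'c' x 2 => "c2"
  'a' x 1 => "a1"
  'c' x 1 => "c1"
  'b' x 1 => "b1"
  'c' x 1 => "c1"
  'a' x 1 => "a1"
  'b' x 1 => "b1"
Compressed: "b2a1c2a1c1b1c1a1b1"
Compressed length: 18

18


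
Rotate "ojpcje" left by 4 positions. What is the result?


Input: "ojpcje", rotate left by 4
First 4 characters: "ojpc"
Remaining characters: "je"
Concatenate remaining + first: "je" + "ojpc" = "jeojpc"

jeojpc


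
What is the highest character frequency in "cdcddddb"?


Input: cdcddddb
Character counts:
  'b': 1
  'c': 2
  'd': 5
Maximum frequency: 5

5


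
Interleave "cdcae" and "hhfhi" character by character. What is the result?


Interleaving "cdcae" and "hhfhi":
  Position 0: 'c' from first, 'h' from second => "ch"
  Position 1: 'd' from first, 'h' from second => "dh"
  Position 2: 'c' from first, 'f' from second => "cf"
  Position 3: 'a' from first, 'h' from second => "ah"
  Position 4: 'e' from first, 'i' from second => "ei"
Result: chdhcfahei

chdhcfahei


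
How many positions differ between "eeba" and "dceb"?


Comparing "eeba" and "dceb" position by position:
  Position 0: 'e' vs 'd' => DIFFER
  Position 1: 'e' vs 'c' => DIFFER
  Position 2: 'b' vs 'e' => DIFFER
  Position 3: 'a' vs 'b' => DIFFER
Positions that differ: 4

4


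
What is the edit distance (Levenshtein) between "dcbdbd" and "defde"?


Computing edit distance: "dcbdbd" -> "defde"
DP table:
           d    e    f    d    e
      0    1    2    3    4    5
  d   1    0    1    2    3    4
  c   2    1    1    2    3    4
  b   3    2    2    2    3    4
  d   4    3    3    3    2    3
  b   5    4    4    4    3    3
  d   6    5    5    5    4    4
Edit distance = dp[6][5] = 4

4


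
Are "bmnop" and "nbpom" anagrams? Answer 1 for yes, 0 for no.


Strings: "bmnop", "nbpom"
Sorted first:  bmnop
Sorted second: bmnop
Sorted forms match => anagrams

1


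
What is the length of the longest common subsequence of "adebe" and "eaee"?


LCS of "adebe" and "eaee"
DP table:
           e    a    e    e
      0    0    0    0    0
  a   0    0    1    1    1
  d   0    0    1    1    1
  e   0    1    1    2    2
  b   0    1    1    2    2
  e   0    1    1    2    3
LCS length = dp[5][4] = 3

3


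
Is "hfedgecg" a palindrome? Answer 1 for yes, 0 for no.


Input: hfedgecg
Reversed: gcegdefh
  Compare pos 0 ('h') with pos 7 ('g'): MISMATCH
  Compare pos 1 ('f') with pos 6 ('c'): MISMATCH
  Compare pos 2 ('e') with pos 5 ('e'): match
  Compare pos 3 ('d') with pos 4 ('g'): MISMATCH
Result: not a palindrome

0


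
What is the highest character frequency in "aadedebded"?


Input: aadedebded
Character counts:
  'a': 2
  'b': 1
  'd': 4
  'e': 3
Maximum frequency: 4

4


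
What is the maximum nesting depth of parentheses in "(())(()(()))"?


Input: "(())(()(()))"
Tracking depth:
  Position 0 '(': depth becomes 1
  Position 1 '(': depth becomes 2
  Position 2 ')': depth becomes 1
  Position 3 ')': depth becomes 0
  Position 4 '(': depth becomes 1
  Position 5 '(': depth becomes 2
  Position 6 ')': depth becomes 1
  Position 7 '(': depth becomes 2
  Position 8 '(': depth becomes 3
  Position 9 ')': depth becomes 2
  Position 10 ')': depth becomes 1
  Position 11 ')': depth becomes 0
Maximum depth reached: 3

3


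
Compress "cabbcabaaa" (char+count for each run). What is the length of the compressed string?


Input: cabbcabaaa
Runs:
  'c' x 1 => "c1"
  'a' x 1 => "a1"
  'b' x 2 => "b2"
  'c' x 1 => "c1"
  'a' x 1 => "a1"
  'b' x 1 => "b1"
  'a' x 3 => "a3"
Compressed: "c1a1b2c1a1b1a3"
Compressed length: 14

14


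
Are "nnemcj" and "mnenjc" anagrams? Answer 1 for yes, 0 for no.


Strings: "nnemcj", "mnenjc"
Sorted first:  cejmnn
Sorted second: cejmnn
Sorted forms match => anagrams

1


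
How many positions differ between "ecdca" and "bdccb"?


Comparing "ecdca" and "bdccb" position by position:
  Position 0: 'e' vs 'b' => DIFFER
  Position 1: 'c' vs 'd' => DIFFER
  Position 2: 'd' vs 'c' => DIFFER
  Position 3: 'c' vs 'c' => same
  Position 4: 'a' vs 'b' => DIFFER
Positions that differ: 4

4


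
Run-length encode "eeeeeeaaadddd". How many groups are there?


Input: eeeeeeaaadddd
Scanning for consecutive runs:
  Group 1: 'e' x 6 (positions 0-5)
  Group 2: 'a' x 3 (positions 6-8)
  Group 3: 'd' x 4 (positions 9-12)
Total groups: 3

3


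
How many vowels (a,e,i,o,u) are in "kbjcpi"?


Input: kbjcpi
Checking each character:
  'k' at position 0: consonant
  'b' at position 1: consonant
  'j' at position 2: consonant
  'c' at position 3: consonant
  'p' at position 4: consonant
  'i' at position 5: vowel (running total: 1)
Total vowels: 1

1


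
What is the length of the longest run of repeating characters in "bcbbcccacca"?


Input: "bcbbcccacca"
Scanning for longest run:
  Position 1 ('c'): new char, reset run to 1
  Position 2 ('b'): new char, reset run to 1
  Position 3 ('b'): continues run of 'b', length=2
  Position 4 ('c'): new char, reset run to 1
  Position 5 ('c'): continues run of 'c', length=2
  Position 6 ('c'): continues run of 'c', length=3
  Position 7 ('a'): new char, reset run to 1
  Position 8 ('c'): new char, reset run to 1
  Position 9 ('c'): continues run of 'c', length=2
  Position 10 ('a'): new char, reset run to 1
Longest run: 'c' with length 3

3


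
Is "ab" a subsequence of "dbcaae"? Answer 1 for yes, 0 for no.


Check if "ab" is a subsequence of "dbcaae"
Greedy scan:
  Position 0 ('d'): no match needed
  Position 1 ('b'): no match needed
  Position 2 ('c'): no match needed
  Position 3 ('a'): matches sub[0] = 'a'
  Position 4 ('a'): no match needed
  Position 5 ('e'): no match needed
Only matched 1/2 characters => not a subsequence

0


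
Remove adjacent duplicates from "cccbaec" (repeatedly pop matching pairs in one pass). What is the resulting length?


Input: cccbaec
Stack-based adjacent duplicate removal:
  Read 'c': push. Stack: c
  Read 'c': matches stack top 'c' => pop. Stack: (empty)
  Read 'c': push. Stack: c
  Read 'b': push. Stack: cb
  Read 'a': push. Stack: cba
  Read 'e': push. Stack: cbae
  Read 'c': push. Stack: cbaec
Final stack: "cbaec" (length 5)

5


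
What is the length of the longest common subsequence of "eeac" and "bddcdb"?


LCS of "eeac" and "bddcdb"
DP table:
           b    d    d    c    d    b
      0    0    0    0    0    0    0
  e   0    0    0    0    0    0    0
  e   0    0    0    0    0    0    0
  a   0    0    0    0    0    0    0
  c   0    0    0    0    1    1    1
LCS length = dp[4][6] = 1

1


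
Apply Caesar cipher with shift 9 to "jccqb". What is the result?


Caesar cipher: shift "jccqb" by 9
  'j' (pos 9) + 9 = pos 18 = 's'
  'c' (pos 2) + 9 = pos 11 = 'l'
  'c' (pos 2) + 9 = pos 11 = 'l'
  'q' (pos 16) + 9 = pos 25 = 'z'
  'b' (pos 1) + 9 = pos 10 = 'k'
Result: sllzk

sllzk


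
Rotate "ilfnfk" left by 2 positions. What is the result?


Input: "ilfnfk", rotate left by 2
First 2 characters: "il"
Remaining characters: "fnfk"
Concatenate remaining + first: "fnfk" + "il" = "fnfkil"

fnfkil


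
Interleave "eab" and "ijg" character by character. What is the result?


Interleaving "eab" and "ijg":
  Position 0: 'e' from first, 'i' from second => "ei"
  Position 1: 'a' from first, 'j' from second => "aj"
  Position 2: 'b' from first, 'g' from second => "bg"
Result: eiajbg

eiajbg


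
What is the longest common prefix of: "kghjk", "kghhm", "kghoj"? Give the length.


Words: kghjk, kghhm, kghoj
  Position 0: all 'k' => match
  Position 1: all 'g' => match
  Position 2: all 'h' => match
  Position 3: ('j', 'h', 'o') => mismatch, stop
LCP = "kgh" (length 3)

3


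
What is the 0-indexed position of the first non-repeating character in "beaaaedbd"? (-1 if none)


Input: beaaaedbd
Character frequencies:
  'a': 3
  'b': 2
  'd': 2
  'e': 2
Scanning left to right for freq == 1:
  Position 0 ('b'): freq=2, skip
  Position 1 ('e'): freq=2, skip
  Position 2 ('a'): freq=3, skip
  Position 3 ('a'): freq=3, skip
  Position 4 ('a'): freq=3, skip
  Position 5 ('e'): freq=2, skip
  Position 6 ('d'): freq=2, skip
  Position 7 ('b'): freq=2, skip
  Position 8 ('d'): freq=2, skip
  No unique character found => answer = -1

-1


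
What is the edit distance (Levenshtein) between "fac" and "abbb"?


Computing edit distance: "fac" -> "abbb"
DP table:
           a    b    b    b
      0    1    2    3    4
  f   1    1    2    3    4
  a   2    1    2    3    4
  c   3    2    2    3    4
Edit distance = dp[3][4] = 4

4


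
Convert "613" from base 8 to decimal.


Input: "613" in base 8
Positional expansion:
  Digit '6' (value 6) x 8^2 = 384
  Digit '1' (value 1) x 8^1 = 8
  Digit '3' (value 3) x 8^0 = 3
Sum = 395

395


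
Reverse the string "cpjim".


Input: cpjim
Reading characters right to left:
  Position 4: 'm'
  Position 3: 'i'
  Position 2: 'j'
  Position 1: 'p'
  Position 0: 'c'
Reversed: mijpc

mijpc


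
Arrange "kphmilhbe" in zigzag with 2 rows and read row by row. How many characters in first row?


Zigzag "kphmilhbe" into 2 rows:
Placing characters:
  'k' => row 0
  'p' => row 1
  'h' => row 0
  'm' => row 1
  'i' => row 0
  'l' => row 1
  'h' => row 0
  'b' => row 1
  'e' => row 0
Rows:
  Row 0: "khihe"
  Row 1: "pmlb"
First row length: 5

5


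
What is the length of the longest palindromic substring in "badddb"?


Input: "badddb"
Checking substrings for palindromes:
  [2:5] "ddd" (len 3) => palindrome
  [2:4] "dd" (len 2) => palindrome
  [3:5] "dd" (len 2) => palindrome
Longest palindromic substring: "ddd" with length 3

3


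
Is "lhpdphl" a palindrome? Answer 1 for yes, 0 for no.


Input: lhpdphl
Reversed: lhpdphl
  Compare pos 0 ('l') with pos 6 ('l'): match
  Compare pos 1 ('h') with pos 5 ('h'): match
  Compare pos 2 ('p') with pos 4 ('p'): match
Result: palindrome

1


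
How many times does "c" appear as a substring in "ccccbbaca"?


Searching for "c" in "ccccbbaca"
Scanning each position:
  Position 0: "c" => MATCH
  Position 1: "c" => MATCH
  Position 2: "c" => MATCH
  Position 3: "c" => MATCH
  Position 4: "b" => no
  Position 5: "b" => no
  Position 6: "a" => no
  Position 7: "c" => MATCH
  Position 8: "a" => no
Total occurrences: 5

5


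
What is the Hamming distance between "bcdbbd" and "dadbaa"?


Comparing "bcdbbd" and "dadbaa" position by position:
  Position 0: 'b' vs 'd' => differ
  Position 1: 'c' vs 'a' => differ
  Position 2: 'd' vs 'd' => same
  Position 3: 'b' vs 'b' => same
  Position 4: 'b' vs 'a' => differ
  Position 5: 'd' vs 'a' => differ
Total differences (Hamming distance): 4

4


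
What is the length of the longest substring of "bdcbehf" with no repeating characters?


Input: "bdcbehf"
Sliding window (track last position of each char):
  Position 0 ('b'): window [0,0] length 1 -- new best
  Position 1 ('d'): window [0,1] length 2 -- new best
  Position 2 ('c'): window [0,2] length 3 -- new best
  Position 3 ('b'): repeat (last at 0), move window start to 1
  Position 3 ('b'): window [1,3] length 3
  Position 4 ('e'): window [1,4] length 4 -- new best
  Position 5 ('h'): window [1,5] length 5 -- new best
  Position 6 ('f'): window [1,6] length 6 -- new best
Longest substring with no repeats: "dcbehf" with length 6

6


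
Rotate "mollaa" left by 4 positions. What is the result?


Input: "mollaa", rotate left by 4
First 4 characters: "moll"
Remaining characters: "aa"
Concatenate remaining + first: "aa" + "moll" = "aamoll"

aamoll


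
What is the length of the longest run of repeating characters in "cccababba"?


Input: "cccababba"
Scanning for longest run:
  Position 1 ('c'): continues run of 'c', length=2
  Position 2 ('c'): continues run of 'c', length=3
  Position 3 ('a'): new char, reset run to 1
  Position 4 ('b'): new char, reset run to 1
  Position 5 ('a'): new char, reset run to 1
  Position 6 ('b'): new char, reset run to 1
  Position 7 ('b'): continues run of 'b', length=2
  Position 8 ('a'): new char, reset run to 1
Longest run: 'c' with length 3

3


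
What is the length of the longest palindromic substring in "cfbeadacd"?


Input: "cfbeadacd"
Checking substrings for palindromes:
  [4:7] "ada" (len 3) => palindrome
Longest palindromic substring: "ada" with length 3

3


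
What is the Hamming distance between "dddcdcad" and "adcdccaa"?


Comparing "dddcdcad" and "adcdccaa" position by position:
  Position 0: 'd' vs 'a' => differ
  Position 1: 'd' vs 'd' => same
  Position 2: 'd' vs 'c' => differ
  Position 3: 'c' vs 'd' => differ
  Position 4: 'd' vs 'c' => differ
  Position 5: 'c' vs 'c' => same
  Position 6: 'a' vs 'a' => same
  Position 7: 'd' vs 'a' => differ
Total differences (Hamming distance): 5

5


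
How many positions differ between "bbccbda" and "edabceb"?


Comparing "bbccbda" and "edabceb" position by position:
  Position 0: 'b' vs 'e' => DIFFER
  Position 1: 'b' vs 'd' => DIFFER
  Position 2: 'c' vs 'a' => DIFFER
  Position 3: 'c' vs 'b' => DIFFER
  Position 4: 'b' vs 'c' => DIFFER
  Position 5: 'd' vs 'e' => DIFFER
  Position 6: 'a' vs 'b' => DIFFER
Positions that differ: 7

7


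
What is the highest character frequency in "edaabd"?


Input: edaabd
Character counts:
  'a': 2
  'b': 1
  'd': 2
  'e': 1
Maximum frequency: 2

2


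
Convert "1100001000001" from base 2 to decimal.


Input: "1100001000001" in base 2
Positional expansion:
  Digit '1' (value 1) x 2^12 = 4096
  Digit '1' (value 1) x 2^11 = 2048
  Digit '0' (value 0) x 2^10 = 0
  Digit '0' (value 0) x 2^9 = 0
  Digit '0' (value 0) x 2^8 = 0
  Digit '0' (value 0) x 2^7 = 0
  Digit '1' (value 1) x 2^6 = 64
  Digit '0' (value 0) x 2^5 = 0
  Digit '0' (value 0) x 2^4 = 0
  Digit '0' (value 0) x 2^3 = 0
  Digit '0' (value 0) x 2^2 = 0
  Digit '0' (value 0) x 2^1 = 0
  Digit '1' (value 1) x 2^0 = 1
Sum = 6209

6209


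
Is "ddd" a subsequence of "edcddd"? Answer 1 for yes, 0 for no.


Check if "ddd" is a subsequence of "edcddd"
Greedy scan:
  Position 0 ('e'): no match needed
  Position 1 ('d'): matches sub[0] = 'd'
  Position 2 ('c'): no match needed
  Position 3 ('d'): matches sub[1] = 'd'
  Position 4 ('d'): matches sub[2] = 'd'
  Position 5 ('d'): no match needed
All 3 characters matched => is a subsequence

1


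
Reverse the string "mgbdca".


Input: mgbdca
Reading characters right to left:
  Position 5: 'a'
  Position 4: 'c'
  Position 3: 'd'
  Position 2: 'b'
  Position 1: 'g'
  Position 0: 'm'
Reversed: acdbgm

acdbgm


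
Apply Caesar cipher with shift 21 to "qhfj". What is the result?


Caesar cipher: shift "qhfj" by 21
  'q' (pos 16) + 21 = pos 11 = 'l'
  'h' (pos 7) + 21 = pos 2 = 'c'
  'f' (pos 5) + 21 = pos 0 = 'a'
  'j' (pos 9) + 21 = pos 4 = 'e'
Result: lcae

lcae


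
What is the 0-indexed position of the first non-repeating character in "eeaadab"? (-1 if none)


Input: eeaadab
Character frequencies:
  'a': 3
  'b': 1
  'd': 1
  'e': 2
Scanning left to right for freq == 1:
  Position 0 ('e'): freq=2, skip
  Position 1 ('e'): freq=2, skip
  Position 2 ('a'): freq=3, skip
  Position 3 ('a'): freq=3, skip
  Position 4 ('d'): unique! => answer = 4

4


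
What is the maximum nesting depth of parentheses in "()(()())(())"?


Input: "()(()())(())"
Tracking depth:
  Position 0 '(': depth becomes 1
  Position 1 ')': depth becomes 0
  Position 2 '(': depth becomes 1
  Position 3 '(': depth becomes 2
  Position 4 ')': depth becomes 1
  Position 5 '(': depth becomes 2
  Position 6 ')': depth becomes 1
  Position 7 ')': depth becomes 0
  Position 8 '(': depth becomes 1
  Position 9 '(': depth becomes 2
  Position 10 ')': depth becomes 1
  Position 11 ')': depth becomes 0
Maximum depth reached: 2

2


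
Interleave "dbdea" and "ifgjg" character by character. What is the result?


Interleaving "dbdea" and "ifgjg":
  Position 0: 'd' from first, 'i' from second => "di"
  Position 1: 'b' from first, 'f' from second => "bf"
  Position 2: 'd' from first, 'g' from second => "dg"
  Position 3: 'e' from first, 'j' from second => "ej"
  Position 4: 'a' from first, 'g' from second => "ag"
Result: dibfdgejag

dibfdgejag


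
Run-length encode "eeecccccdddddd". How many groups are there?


Input: eeecccccdddddd
Scanning for consecutive runs:
  Group 1: 'e' x 3 (positions 0-2)
  Group 2: 'c' x 5 (positions 3-7)
  Group 3: 'd' x 6 (positions 8-13)
Total groups: 3

3


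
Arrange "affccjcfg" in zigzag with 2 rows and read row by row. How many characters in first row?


Zigzag "affccjcfg" into 2 rows:
Placing characters:
  'a' => row 0
  'f' => row 1
  'f' => row 0
  'c' => row 1
  'c' => row 0
  'j' => row 1
  'c' => row 0
  'f' => row 1
  'g' => row 0
Rows:
  Row 0: "afccg"
  Row 1: "fcjf"
First row length: 5

5


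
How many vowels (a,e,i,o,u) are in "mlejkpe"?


Input: mlejkpe
Checking each character:
  'm' at position 0: consonant
  'l' at position 1: consonant
  'e' at position 2: vowel (running total: 1)
  'j' at position 3: consonant
  'k' at position 4: consonant
  'p' at position 5: consonant
  'e' at position 6: vowel (running total: 2)
Total vowels: 2

2


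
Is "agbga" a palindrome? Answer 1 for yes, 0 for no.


Input: agbga
Reversed: agbga
  Compare pos 0 ('a') with pos 4 ('a'): match
  Compare pos 1 ('g') with pos 3 ('g'): match
Result: palindrome

1


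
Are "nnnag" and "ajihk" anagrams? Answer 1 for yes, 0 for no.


Strings: "nnnag", "ajihk"
Sorted first:  agnnn
Sorted second: ahijk
Differ at position 1: 'g' vs 'h' => not anagrams

0


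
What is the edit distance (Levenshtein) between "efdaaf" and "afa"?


Computing edit distance: "efdaaf" -> "afa"
DP table:
           a    f    a
      0    1    2    3
  e   1    1    2    3
  f   2    2    1    2
  d   3    3    2    2
  a   4    3    3    2
  a   5    4    4    3
  f   6    5    4    4
Edit distance = dp[6][3] = 4

4


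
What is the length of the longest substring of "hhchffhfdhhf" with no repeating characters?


Input: "hhchffhfdhhf"
Sliding window (track last position of each char):
  Position 0 ('h'): window [0,0] length 1 -- new best
  Position 1 ('h'): repeat (last at 0), move window start to 1
  Position 1 ('h'): window [1,1] length 1
  Position 2 ('c'): window [1,2] length 2 -- new best
  Position 3 ('h'): repeat (last at 1), move window start to 2
  Position 3 ('h'): window [2,3] length 2
  Position 4 ('f'): window [2,4] length 3 -- new best
  Position 5 ('f'): repeat (last at 4), move window start to 5
  Position 5 ('f'): window [5,5] length 1
  Position 6 ('h'): window [5,6] length 2
  Position 7 ('f'): repeat (last at 5), move window start to 6
  Position 7 ('f'): window [6,7] length 2
  Position 8 ('d'): window [6,8] length 3
  Position 9 ('h'): repeat (last at 6), move window start to 7
  Position 9 ('h'): window [7,9] length 3
  Position 10 ('h'): repeat (last at 9), move window start to 10
  Position 10 ('h'): window [10,10] length 1
  Position 11 ('f'): window [10,11] length 2
Longest substring with no repeats: "chf" with length 3

3


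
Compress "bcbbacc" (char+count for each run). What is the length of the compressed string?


Input: bcbbacc
Runs:
  'b' x 1 => "b1"
  'c' x 1 => "c1"
  'b' x 2 => "b2"
  'a' x 1 => "a1"
  'c' x 2 => "c2"
Compressed: "b1c1b2a1c2"
Compressed length: 10

10


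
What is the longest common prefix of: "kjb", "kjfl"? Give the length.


Words: kjb, kjfl
  Position 0: all 'k' => match
  Position 1: all 'j' => match
  Position 2: ('b', 'f') => mismatch, stop
LCP = "kj" (length 2)

2


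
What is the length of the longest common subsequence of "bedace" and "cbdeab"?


LCS of "bedace" and "cbdeab"
DP table:
           c    b    d    e    a    b
      0    0    0    0    0    0    0
  b   0    0    1    1    1    1    1
  e   0    0    1    1    2    2    2
  d   0    0    1    2    2    2    2
  a   0    0    1    2    2    3    3
  c   0    1    1    2    2    3    3
  e   0    1    1    2    3    3    3
LCS length = dp[6][6] = 3

3


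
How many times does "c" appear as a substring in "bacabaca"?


Searching for "c" in "bacabaca"
Scanning each position:
  Position 0: "b" => no
  Position 1: "a" => no
  Position 2: "c" => MATCH
  Position 3: "a" => no
  Position 4: "b" => no
  Position 5: "a" => no
  Position 6: "c" => MATCH
  Position 7: "a" => no
Total occurrences: 2

2


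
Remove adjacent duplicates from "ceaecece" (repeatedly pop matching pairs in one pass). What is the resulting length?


Input: ceaecece
Stack-based adjacent duplicate removal:
  Read 'c': push. Stack: c
  Read 'e': push. Stack: ce
  Read 'a': push. Stack: cea
  Read 'e': push. Stack: ceae
  Read 'c': push. Stack: ceaec
  Read 'e': push. Stack: ceaece
  Read 'c': push. Stack: ceaecec
  Read 'e': push. Stack: ceaecece
Final stack: "ceaecece" (length 8)

8


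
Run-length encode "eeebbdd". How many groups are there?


Input: eeebbdd
Scanning for consecutive runs:
  Group 1: 'e' x 3 (positions 0-2)
  Group 2: 'b' x 2 (positions 3-4)
  Group 3: 'd' x 2 (positions 5-6)
Total groups: 3

3


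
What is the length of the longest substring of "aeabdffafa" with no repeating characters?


Input: "aeabdffafa"
Sliding window (track last position of each char):
  Position 0 ('a'): window [0,0] length 1 -- new best
  Position 1 ('e'): window [0,1] length 2 -- new best
  Position 2 ('a'): repeat (last at 0), move window start to 1
  Position 2 ('a'): window [1,2] length 2
  Position 3 ('b'): window [1,3] length 3 -- new best
  Position 4 ('d'): window [1,4] length 4 -- new best
  Position 5 ('f'): window [1,5] length 5 -- new best
  Position 6 ('f'): repeat (last at 5), move window start to 6
  Position 6 ('f'): window [6,6] length 1
  Position 7 ('a'): window [6,7] length 2
  Position 8 ('f'): repeat (last at 6), move window start to 7
  Position 8 ('f'): window [7,8] length 2
  Position 9 ('a'): repeat (last at 7), move window start to 8
  Position 9 ('a'): window [8,9] length 2
Longest substring with no repeats: "eabdf" with length 5

5


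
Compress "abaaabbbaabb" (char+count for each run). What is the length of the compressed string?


Input: abaaabbbaabb
Runs:
  'a' x 1 => "a1"
  'b' x 1 => "b1"
  'a' x 3 => "a3"
  'b' x 3 => "b3"
  'a' x 2 => "a2"
  'b' x 2 => "b2"
Compressed: "a1b1a3b3a2b2"
Compressed length: 12

12


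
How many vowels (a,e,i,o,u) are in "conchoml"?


Input: conchoml
Checking each character:
  'c' at position 0: consonant
  'o' at position 1: vowel (running total: 1)
  'n' at position 2: consonant
  'c' at position 3: consonant
  'h' at position 4: consonant
  'o' at position 5: vowel (running total: 2)
  'm' at position 6: consonant
  'l' at position 7: consonant
Total vowels: 2

2


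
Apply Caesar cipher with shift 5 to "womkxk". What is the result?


Caesar cipher: shift "womkxk" by 5
  'w' (pos 22) + 5 = pos 1 = 'b'
  'o' (pos 14) + 5 = pos 19 = 't'
  'm' (pos 12) + 5 = pos 17 = 'r'
  'k' (pos 10) + 5 = pos 15 = 'p'
  'x' (pos 23) + 5 = pos 2 = 'c'
  'k' (pos 10) + 5 = pos 15 = 'p'
Result: btrpcp

btrpcp


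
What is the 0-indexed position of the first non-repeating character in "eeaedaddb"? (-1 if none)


Input: eeaedaddb
Character frequencies:
  'a': 2
  'b': 1
  'd': 3
  'e': 3
Scanning left to right for freq == 1:
  Position 0 ('e'): freq=3, skip
  Position 1 ('e'): freq=3, skip
  Position 2 ('a'): freq=2, skip
  Position 3 ('e'): freq=3, skip
  Position 4 ('d'): freq=3, skip
  Position 5 ('a'): freq=2, skip
  Position 6 ('d'): freq=3, skip
  Position 7 ('d'): freq=3, skip
  Position 8 ('b'): unique! => answer = 8

8


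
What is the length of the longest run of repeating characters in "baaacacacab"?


Input: "baaacacacab"
Scanning for longest run:
  Position 1 ('a'): new char, reset run to 1
  Position 2 ('a'): continues run of 'a', length=2
  Position 3 ('a'): continues run of 'a', length=3
  Position 4 ('c'): new char, reset run to 1
  Position 5 ('a'): new char, reset run to 1
  Position 6 ('c'): new char, reset run to 1
  Position 7 ('a'): new char, reset run to 1
  Position 8 ('c'): new char, reset run to 1
  Position 9 ('a'): new char, reset run to 1
  Position 10 ('b'): new char, reset run to 1
Longest run: 'a' with length 3

3


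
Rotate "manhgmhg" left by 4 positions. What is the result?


Input: "manhgmhg", rotate left by 4
First 4 characters: "manh"
Remaining characters: "gmhg"
Concatenate remaining + first: "gmhg" + "manh" = "gmhgmanh"

gmhgmanh


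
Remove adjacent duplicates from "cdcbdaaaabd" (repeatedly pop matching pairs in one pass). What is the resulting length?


Input: cdcbdaaaabd
Stack-based adjacent duplicate removal:
  Read 'c': push. Stack: c
  Read 'd': push. Stack: cd
  Read 'c': push. Stack: cdc
  Read 'b': push. Stack: cdcb
  Read 'd': push. Stack: cdcbd
  Read 'a': push. Stack: cdcbda
  Read 'a': matches stack top 'a' => pop. Stack: cdcbd
  Read 'a': push. Stack: cdcbda
  Read 'a': matches stack top 'a' => pop. Stack: cdcbd
  Read 'b': push. Stack: cdcbdb
  Read 'd': push. Stack: cdcbdbd
Final stack: "cdcbdbd" (length 7)

7


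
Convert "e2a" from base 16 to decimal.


Input: "e2a" in base 16
Positional expansion:
  Digit 'e' (value 14) x 16^2 = 3584
  Digit '2' (value 2) x 16^1 = 32
  Digit 'a' (value 10) x 16^0 = 10
Sum = 3626

3626


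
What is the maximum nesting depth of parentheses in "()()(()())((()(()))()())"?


Input: "()()(()())((()(()))()())"
Tracking depth:
  Position 0 '(': depth becomes 1
  Position 1 ')': depth becomes 0
  Position 2 '(': depth becomes 1
  Position 3 ')': depth becomes 0
  Position 4 '(': depth becomes 1
  Position 5 '(': depth becomes 2
  Position 6 ')': depth becomes 1
  Position 7 '(': depth becomes 2
  Position 8 ')': depth becomes 1
  Position 9 ')': depth becomes 0
  Position 10 '(': depth becomes 1
  Position 11 '(': depth becomes 2
  Position 12 '(': depth becomes 3
  Position 13 ')': depth becomes 2
  Position 14 '(': depth becomes 3
  Position 15 '(': depth becomes 4
  Position 16 ')': depth becomes 3
  Position 17 ')': depth becomes 2
  Position 18 ')': depth becomes 1
  Position 19 '(': depth becomes 2
  Position 20 ')': depth becomes 1
  Position 21 '(': depth becomes 2
  Position 22 ')': depth becomes 1
  Position 23 ')': depth becomes 0
Maximum depth reached: 4

4


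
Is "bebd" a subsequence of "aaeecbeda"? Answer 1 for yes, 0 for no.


Check if "bebd" is a subsequence of "aaeecbeda"
Greedy scan:
  Position 0 ('a'): no match needed
  Position 1 ('a'): no match needed
  Position 2 ('e'): no match needed
  Position 3 ('e'): no match needed
  Position 4 ('c'): no match needed
  Position 5 ('b'): matches sub[0] = 'b'
  Position 6 ('e'): matches sub[1] = 'e'
  Position 7 ('d'): no match needed
  Position 8 ('a'): no match needed
Only matched 2/4 characters => not a subsequence

0


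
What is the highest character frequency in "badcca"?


Input: badcca
Character counts:
  'a': 2
  'b': 1
  'c': 2
  'd': 1
Maximum frequency: 2

2


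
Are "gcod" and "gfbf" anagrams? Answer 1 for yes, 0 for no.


Strings: "gcod", "gfbf"
Sorted first:  cdgo
Sorted second: bffg
Differ at position 0: 'c' vs 'b' => not anagrams

0


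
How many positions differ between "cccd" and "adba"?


Comparing "cccd" and "adba" position by position:
  Position 0: 'c' vs 'a' => DIFFER
  Position 1: 'c' vs 'd' => DIFFER
  Position 2: 'c' vs 'b' => DIFFER
  Position 3: 'd' vs 'a' => DIFFER
Positions that differ: 4

4


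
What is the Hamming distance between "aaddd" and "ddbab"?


Comparing "aaddd" and "ddbab" position by position:
  Position 0: 'a' vs 'd' => differ
  Position 1: 'a' vs 'd' => differ
  Position 2: 'd' vs 'b' => differ
  Position 3: 'd' vs 'a' => differ
  Position 4: 'd' vs 'b' => differ
Total differences (Hamming distance): 5

5


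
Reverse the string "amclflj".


Input: amclflj
Reading characters right to left:
  Position 6: 'j'
  Position 5: 'l'
  Position 4: 'f'
  Position 3: 'l'
  Position 2: 'c'
  Position 1: 'm'
  Position 0: 'a'
Reversed: jlflcma

jlflcma


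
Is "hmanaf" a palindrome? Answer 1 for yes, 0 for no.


Input: hmanaf
Reversed: fanamh
  Compare pos 0 ('h') with pos 5 ('f'): MISMATCH
  Compare pos 1 ('m') with pos 4 ('a'): MISMATCH
  Compare pos 2 ('a') with pos 3 ('n'): MISMATCH
Result: not a palindrome

0


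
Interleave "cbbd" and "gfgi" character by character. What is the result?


Interleaving "cbbd" and "gfgi":
  Position 0: 'c' from first, 'g' from second => "cg"
  Position 1: 'b' from first, 'f' from second => "bf"
  Position 2: 'b' from first, 'g' from second => "bg"
  Position 3: 'd' from first, 'i' from second => "di"
Result: cgbfbgdi

cgbfbgdi


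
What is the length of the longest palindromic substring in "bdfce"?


Input: "bdfce"
Checking substrings for palindromes:
  No multi-char palindromic substrings found
Longest palindromic substring: "b" with length 1

1


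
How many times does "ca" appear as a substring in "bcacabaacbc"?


Searching for "ca" in "bcacabaacbc"
Scanning each position:
  Position 0: "bc" => no
  Position 1: "ca" => MATCH
  Position 2: "ac" => no
  Position 3: "ca" => MATCH
  Position 4: "ab" => no
  Position 5: "ba" => no
  Position 6: "aa" => no
  Position 7: "ac" => no
  Position 8: "cb" => no
  Position 9: "bc" => no
Total occurrences: 2

2


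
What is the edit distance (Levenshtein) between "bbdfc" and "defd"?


Computing edit distance: "bbdfc" -> "defd"
DP table:
           d    e    f    d
      0    1    2    3    4
  b   1    1    2    3    4
  b   2    2    2    3    4
  d   3    2    3    3    3
  f   4    3    3    3    4
  c   5    4    4    4    4
Edit distance = dp[5][4] = 4

4


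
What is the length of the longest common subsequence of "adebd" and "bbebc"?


LCS of "adebd" and "bbebc"
DP table:
           b    b    e    b    c
      0    0    0    0    0    0
  a   0    0    0    0    0    0
  d   0    0    0    0    0    0
  e   0    0    0    1    1    1
  b   0    1    1    1    2    2
  d   0    1    1    1    2    2
LCS length = dp[5][5] = 2

2


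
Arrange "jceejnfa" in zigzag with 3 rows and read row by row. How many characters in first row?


Zigzag "jceejnfa" into 3 rows:
Placing characters:
  'j' => row 0
  'c' => row 1
  'e' => row 2
  'e' => row 1
  'j' => row 0
  'n' => row 1
  'f' => row 2
  'a' => row 1
Rows:
  Row 0: "jj"
  Row 1: "cena"
  Row 2: "ef"
First row length: 2

2


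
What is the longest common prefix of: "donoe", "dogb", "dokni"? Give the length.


Words: donoe, dogb, dokni
  Position 0: all 'd' => match
  Position 1: all 'o' => match
  Position 2: ('n', 'g', 'k') => mismatch, stop
LCP = "do" (length 2)

2


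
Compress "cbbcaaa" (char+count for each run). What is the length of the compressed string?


Input: cbbcaaa
Runs:
  'c' x 1 => "c1"
  'b' x 2 => "b2"
  'c' x 1 => "c1"
  'a' x 3 => "a3"
Compressed: "c1b2c1a3"
Compressed length: 8

8


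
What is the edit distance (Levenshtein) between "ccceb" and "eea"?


Computing edit distance: "ccceb" -> "eea"
DP table:
           e    e    a
      0    1    2    3
  c   1    1    2    3
  c   2    2    2    3
  c   3    3    3    3
  e   4    3    3    4
  b   5    4    4    4
Edit distance = dp[5][3] = 4

4


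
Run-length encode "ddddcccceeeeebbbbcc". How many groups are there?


Input: ddddcccceeeeebbbbcc
Scanning for consecutive runs:
  Group 1: 'd' x 4 (positions 0-3)
  Group 2: 'c' x 4 (positions 4-7)
  Group 3: 'e' x 5 (positions 8-12)
  Group 4: 'b' x 4 (positions 13-16)
  Group 5: 'c' x 2 (positions 17-18)
Total groups: 5

5


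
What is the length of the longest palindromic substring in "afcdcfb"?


Input: "afcdcfb"
Checking substrings for palindromes:
  [1:6] "fcdcf" (len 5) => palindrome
  [2:5] "cdc" (len 3) => palindrome
Longest palindromic substring: "fcdcf" with length 5

5


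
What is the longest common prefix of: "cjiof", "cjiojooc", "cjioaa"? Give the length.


Words: cjiof, cjiojooc, cjioaa
  Position 0: all 'c' => match
  Position 1: all 'j' => match
  Position 2: all 'i' => match
  Position 3: all 'o' => match
  Position 4: ('f', 'j', 'a') => mismatch, stop
LCP = "cjio" (length 4)

4


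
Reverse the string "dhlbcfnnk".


Input: dhlbcfnnk
Reading characters right to left:
  Position 8: 'k'
  Position 7: 'n'
  Position 6: 'n'
  Position 5: 'f'
  Position 4: 'c'
  Position 3: 'b'
  Position 2: 'l'
  Position 1: 'h'
  Position 0: 'd'
Reversed: knnfcblhd

knnfcblhd


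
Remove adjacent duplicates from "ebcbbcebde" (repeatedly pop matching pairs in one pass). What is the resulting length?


Input: ebcbbcebde
Stack-based adjacent duplicate removal:
  Read 'e': push. Stack: e
  Read 'b': push. Stack: eb
  Read 'c': push. Stack: ebc
  Read 'b': push. Stack: ebcb
  Read 'b': matches stack top 'b' => pop. Stack: ebc
  Read 'c': matches stack top 'c' => pop. Stack: eb
  Read 'e': push. Stack: ebe
  Read 'b': push. Stack: ebeb
  Read 'd': push. Stack: ebebd
  Read 'e': push. Stack: ebebde
Final stack: "ebebde" (length 6)

6


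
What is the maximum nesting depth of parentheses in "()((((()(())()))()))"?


Input: "()((((()(())()))()))"
Tracking depth:
  Position 0 '(': depth becomes 1
  Position 1 ')': depth becomes 0
  Position 2 '(': depth becomes 1
  Position 3 '(': depth becomes 2
  Position 4 '(': depth becomes 3
  Position 5 '(': depth becomes 4
  Position 6 '(': depth becomes 5
  Position 7 ')': depth becomes 4
  Position 8 '(': depth becomes 5
  Position 9 '(': depth becomes 6
  Position 10 ')': depth becomes 5
  Position 11 ')': depth becomes 4
  Position 12 '(': depth becomes 5
  Position 13 ')': depth becomes 4
  Position 14 ')': depth becomes 3
  Position 15 ')': depth becomes 2
  Position 16 '(': depth becomes 3
  Position 17 ')': depth becomes 2
  Position 18 ')': depth becomes 1
  Position 19 ')': depth becomes 0
Maximum depth reached: 6

6


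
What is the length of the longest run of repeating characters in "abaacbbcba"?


Input: "abaacbbcba"
Scanning for longest run:
  Position 1 ('b'): new char, reset run to 1
  Position 2 ('a'): new char, reset run to 1
  Position 3 ('a'): continues run of 'a', length=2
  Position 4 ('c'): new char, reset run to 1
  Position 5 ('b'): new char, reset run to 1
  Position 6 ('b'): continues run of 'b', length=2
  Position 7 ('c'): new char, reset run to 1
  Position 8 ('b'): new char, reset run to 1
  Position 9 ('a'): new char, reset run to 1
Longest run: 'a' with length 2

2


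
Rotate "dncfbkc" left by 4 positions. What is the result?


Input: "dncfbkc", rotate left by 4
First 4 characters: "dncf"
Remaining characters: "bkc"
Concatenate remaining + first: "bkc" + "dncf" = "bkcdncf"

bkcdncf


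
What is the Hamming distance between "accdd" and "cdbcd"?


Comparing "accdd" and "cdbcd" position by position:
  Position 0: 'a' vs 'c' => differ
  Position 1: 'c' vs 'd' => differ
  Position 2: 'c' vs 'b' => differ
  Position 3: 'd' vs 'c' => differ
  Position 4: 'd' vs 'd' => same
Total differences (Hamming distance): 4

4


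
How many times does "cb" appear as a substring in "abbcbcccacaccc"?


Searching for "cb" in "abbcbcccacaccc"
Scanning each position:
  Position 0: "ab" => no
  Position 1: "bb" => no
  Position 2: "bc" => no
  Position 3: "cb" => MATCH
  Position 4: "bc" => no
  Position 5: "cc" => no
  Position 6: "cc" => no
  Position 7: "ca" => no
  Position 8: "ac" => no
  Position 9: "ca" => no
  Position 10: "ac" => no
  Position 11: "cc" => no
  Position 12: "cc" => no
Total occurrences: 1

1


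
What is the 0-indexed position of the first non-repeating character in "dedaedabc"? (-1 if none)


Input: dedaedabc
Character frequencies:
  'a': 2
  'b': 1
  'c': 1
  'd': 3
  'e': 2
Scanning left to right for freq == 1:
  Position 0 ('d'): freq=3, skip
  Position 1 ('e'): freq=2, skip
  Position 2 ('d'): freq=3, skip
  Position 3 ('a'): freq=2, skip
  Position 4 ('e'): freq=2, skip
  Position 5 ('d'): freq=3, skip
  Position 6 ('a'): freq=2, skip
  Position 7 ('b'): unique! => answer = 7

7


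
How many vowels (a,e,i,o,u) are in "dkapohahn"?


Input: dkapohahn
Checking each character:
  'd' at position 0: consonant
  'k' at position 1: consonant
  'a' at position 2: vowel (running total: 1)
  'p' at position 3: consonant
  'o' at position 4: vowel (running total: 2)
  'h' at position 5: consonant
  'a' at position 6: vowel (running total: 3)
  'h' at position 7: consonant
  'n' at position 8: consonant
Total vowels: 3

3


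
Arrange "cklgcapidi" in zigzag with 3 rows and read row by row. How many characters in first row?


Zigzag "cklgcapidi" into 3 rows:
Placing characters:
  'c' => row 0
  'k' => row 1
  'l' => row 2
  'g' => row 1
  'c' => row 0
  'a' => row 1
  'p' => row 2
  'i' => row 1
  'd' => row 0
  'i' => row 1
Rows:
  Row 0: "ccd"
  Row 1: "kgaii"
  Row 2: "lp"
First row length: 3

3


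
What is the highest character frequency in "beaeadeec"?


Input: beaeadeec
Character counts:
  'a': 2
  'b': 1
  'c': 1
  'd': 1
  'e': 4
Maximum frequency: 4

4


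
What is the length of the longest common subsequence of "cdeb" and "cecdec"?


LCS of "cdeb" and "cecdec"
DP table:
           c    e    c    d    e    c
      0    0    0    0    0    0    0
  c   0    1    1    1    1    1    1
  d   0    1    1    1    2    2    2
  e   0    1    2    2    2    3    3
  b   0    1    2    2    2    3    3
LCS length = dp[4][6] = 3

3
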